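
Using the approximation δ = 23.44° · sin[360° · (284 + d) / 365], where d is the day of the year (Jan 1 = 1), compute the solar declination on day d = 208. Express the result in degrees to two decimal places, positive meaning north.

+19.14°

360 × (284 + 208) / 365 = 485.260°; sin(485.260°) = 0.8165.
δ = 23.44 × 0.8165 = 19.139° ≈ +19.14°.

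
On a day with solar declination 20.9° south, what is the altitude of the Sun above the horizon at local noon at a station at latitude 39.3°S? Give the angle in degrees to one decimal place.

71.6°

At local solar noon the hour angle is zero, so the elevation is 90° − |φ − δ| = 90° − |-39.3° − (-20.9°)| = 90° − 18.4° = 71.6°.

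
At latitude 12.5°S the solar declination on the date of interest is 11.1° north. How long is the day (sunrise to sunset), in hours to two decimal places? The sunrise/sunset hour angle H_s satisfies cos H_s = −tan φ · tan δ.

−tan φ tan δ = −(-0.2217)(0.1962) = 0.0435; H_s = arccos(0.0435) = 87.51°.
Day length = 2 H_s / 15° h⁻¹ = 175.02° / 15 = 11.668 h.

11.67 hours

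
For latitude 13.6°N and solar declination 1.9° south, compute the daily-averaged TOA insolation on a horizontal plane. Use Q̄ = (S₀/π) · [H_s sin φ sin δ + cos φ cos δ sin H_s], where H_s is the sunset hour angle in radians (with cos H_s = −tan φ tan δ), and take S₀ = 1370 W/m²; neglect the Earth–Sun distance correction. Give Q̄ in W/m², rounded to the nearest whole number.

418 W/m²

cos H_s = −tan(13.6°) · tan(-1.9°) = 0.0080, so H_s = arccos(0.0080) = 89.54°. In radians, H_s = 1.5628.
H_s sin φ sin δ = 1.5628 × 0.2351 × -0.0332 = -0.0122.
cos φ cos δ sin H_s = 0.9720 × 0.9995 × 1.0000 = 0.9715.
Q̄ = (1370/π) × (-0.0122 + 0.9715) = 436.08 × 0.9593 = 418.33 W/m².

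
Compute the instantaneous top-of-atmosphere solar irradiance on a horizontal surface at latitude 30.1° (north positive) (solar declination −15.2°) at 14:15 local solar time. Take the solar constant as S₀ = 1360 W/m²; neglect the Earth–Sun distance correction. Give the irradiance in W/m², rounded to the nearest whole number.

Hour angle H = 15° × (14.25 − 12) = 33.75°.
With φ = 30.1°, δ = -15.2°, H = 33.75°: sin φ sin δ = -0.1315, cos φ cos δ cos H = 0.6942, so cos θ_z = 0.5627.
Top-of-atmosphere irradiance = S₀ cos θ_z = 1360 × 0.5627 = 765.27 W/m².

765 W/m²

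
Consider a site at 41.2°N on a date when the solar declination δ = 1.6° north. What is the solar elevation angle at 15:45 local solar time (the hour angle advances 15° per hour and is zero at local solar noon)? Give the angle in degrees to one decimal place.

25.9°

Hour angle H = 15° × (15.75 − 12) = 56.25°.
With φ = 41.2°, δ = 1.6°, H = 56.25°: sin φ sin δ = 0.0184, cos φ cos δ cos H = 0.4179, so cos θ_z = 0.4363.
θ_z = arccos(0.4363) = 64.13°, so the elevation is 90° − 64.13° = 25.87°.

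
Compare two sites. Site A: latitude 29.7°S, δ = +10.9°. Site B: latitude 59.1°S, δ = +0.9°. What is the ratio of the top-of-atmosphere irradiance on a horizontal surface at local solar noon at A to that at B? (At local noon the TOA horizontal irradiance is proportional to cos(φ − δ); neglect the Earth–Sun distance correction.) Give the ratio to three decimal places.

A: cos θ_z = cos(-29.7° − (10.9°)) = 0.7593.
B: cos θ_z = cos(-59.1° − (0.9°)) = 0.5000.
Ratio A/B = 0.7593 / 0.5000 = 1.5186.

1.519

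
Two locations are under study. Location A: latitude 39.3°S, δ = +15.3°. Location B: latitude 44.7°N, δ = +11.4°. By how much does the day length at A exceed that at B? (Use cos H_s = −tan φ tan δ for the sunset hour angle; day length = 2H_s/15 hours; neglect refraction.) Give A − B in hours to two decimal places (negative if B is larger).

-3.26 h

A: H_s = arccos(−tan -39.3° · tan 15.3°) = 77.06°, so 2H_s/15 = 10.2747 h.
B: H_s = arccos(−tan 44.7° · tan 11.4°) = 101.51°, so 2H_s/15 = 13.5347 h.
A − B = 10.2747 − 13.5347 = -3.2600 h.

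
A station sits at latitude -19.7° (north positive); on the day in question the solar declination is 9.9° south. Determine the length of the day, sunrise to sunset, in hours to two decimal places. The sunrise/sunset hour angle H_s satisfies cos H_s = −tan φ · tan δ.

12.48 hours

cos H_s = −tan(-19.7°) · tan(-9.9°) = -0.0625, so H_s = arccos(-0.0625) = 93.58°.
Day length = 2 H_s / 15° h⁻¹ = 187.16° / 15 = 12.477 h.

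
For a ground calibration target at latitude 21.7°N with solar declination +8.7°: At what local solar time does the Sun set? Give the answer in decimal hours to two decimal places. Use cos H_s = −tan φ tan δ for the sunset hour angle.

18.23 h

−tan φ tan δ = −(0.3979)(0.1530) = -0.0609; H_s = arccos(-0.0609) = 93.49°.
Sunset is at 12 + H_s/15 = 12 + 6.233 = 18.233 h local solar time.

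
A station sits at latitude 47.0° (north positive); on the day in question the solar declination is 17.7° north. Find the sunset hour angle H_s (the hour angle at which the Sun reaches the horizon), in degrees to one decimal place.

110.0°

−tan φ tan δ = −(1.0724)(0.3191) = -0.3422; H_s = arccos(-0.3422) = 110.01°.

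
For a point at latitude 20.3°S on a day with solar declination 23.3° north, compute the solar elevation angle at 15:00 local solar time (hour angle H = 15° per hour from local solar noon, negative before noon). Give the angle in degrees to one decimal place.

Hour angle H = 15° × (15 − 12) = 45.00°.
cos θ_z = sin(-20.3°) sin(23.3°) + cos(-20.3°) cos(23.3°) cos(45.00°) = -0.1372 + 0.6091 = 0.4719.
θ_z = arccos(0.4719) = 61.84°, so the elevation is 90° − 61.84° = 28.16°.

28.2°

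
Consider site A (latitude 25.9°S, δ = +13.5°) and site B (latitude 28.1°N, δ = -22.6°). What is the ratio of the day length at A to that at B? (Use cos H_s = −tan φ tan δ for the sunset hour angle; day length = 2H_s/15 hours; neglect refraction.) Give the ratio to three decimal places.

A: H_s = arccos(−tan -25.9° · tan 13.5°) = 83.31°, so 2H_s/15 = 11.1080 h.
B: H_s = arccos(−tan 28.1° · tan -22.6°) = 77.16°, so 2H_s/15 = 10.2880 h.
Ratio A/B = 11.1080 / 10.2880 = 1.0797.

1.080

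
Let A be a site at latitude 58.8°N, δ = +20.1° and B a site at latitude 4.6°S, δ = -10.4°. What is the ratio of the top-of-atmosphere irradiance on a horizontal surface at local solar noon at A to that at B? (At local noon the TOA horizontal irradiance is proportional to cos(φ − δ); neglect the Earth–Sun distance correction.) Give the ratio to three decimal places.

0.784

A: cos θ_z = cos(58.8° − (20.1°)) = 0.7804.
B: cos θ_z = cos(-4.6° − (-10.4°)) = 0.9949.
Ratio A/B = 0.7804 / 0.9949 = 0.7844.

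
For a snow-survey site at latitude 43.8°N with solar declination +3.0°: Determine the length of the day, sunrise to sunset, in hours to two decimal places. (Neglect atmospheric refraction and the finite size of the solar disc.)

12.38 hours

The sunset hour angle satisfies cos H_s = −tan φ tan δ = -0.0503, giving H_s = 92.88°.
Day length = 2 H_s / 15° h⁻¹ = 185.76° / 15 = 12.384 h.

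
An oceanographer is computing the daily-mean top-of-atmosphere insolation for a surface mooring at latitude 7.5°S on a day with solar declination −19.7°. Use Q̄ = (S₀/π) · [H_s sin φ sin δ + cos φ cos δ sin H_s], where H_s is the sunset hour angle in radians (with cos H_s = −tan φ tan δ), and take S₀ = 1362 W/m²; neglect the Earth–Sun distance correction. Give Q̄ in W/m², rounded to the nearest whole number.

−tan φ tan δ = −(-0.1317)(-0.3581) = -0.0472; H_s = arccos(-0.0472) = 92.71°. In radians, H_s = 1.6181.
H_s sin φ sin δ = 1.6181 × -0.1305 × -0.3371 = 0.0712.
cos φ cos δ sin H_s = 0.9914 × 0.9415 × 0.9989 = 0.9324.
Q̄ = (1362/π) × (0.0712 + 0.9324) = 433.54 × 1.0036 = 435.10 W/m².

435 W/m²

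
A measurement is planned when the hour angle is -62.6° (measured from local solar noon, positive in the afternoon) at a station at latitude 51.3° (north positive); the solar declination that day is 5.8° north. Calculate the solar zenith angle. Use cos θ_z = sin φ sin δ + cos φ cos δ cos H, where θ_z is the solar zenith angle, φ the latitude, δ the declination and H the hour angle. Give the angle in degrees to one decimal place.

cos θ_z = sin(51.3°) sin(5.8°) + cos(51.3°) cos(5.8°) cos(-62.60°) = 0.0789 + 0.2863 = 0.3652.
θ_z = arccos(0.3652) = 68.58°.

68.6°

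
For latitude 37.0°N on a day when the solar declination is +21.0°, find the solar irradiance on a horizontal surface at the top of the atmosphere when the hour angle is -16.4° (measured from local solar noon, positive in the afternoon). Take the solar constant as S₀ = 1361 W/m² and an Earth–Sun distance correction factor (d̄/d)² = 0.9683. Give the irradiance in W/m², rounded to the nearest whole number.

cos θ_z = sin(37.0°) sin(21.0°) + cos(37.0°) cos(21.0°) cos(-16.40°) = 0.2157 + 0.7153 = 0.9310.
Top-of-atmosphere irradiance = S₀ (d̄/d)² cos θ_z = 1361 × 0.9683 × 0.9310 = 1226.92 W/m².

1227 W/m²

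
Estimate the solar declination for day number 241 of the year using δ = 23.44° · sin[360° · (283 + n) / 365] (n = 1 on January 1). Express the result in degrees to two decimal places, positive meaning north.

+9.23°

360 × (283 + 241) / 365 = 516.822°; sin(516.822°) = 0.3936.
δ = 23.44 × 0.3936 = 9.226° ≈ +9.23°.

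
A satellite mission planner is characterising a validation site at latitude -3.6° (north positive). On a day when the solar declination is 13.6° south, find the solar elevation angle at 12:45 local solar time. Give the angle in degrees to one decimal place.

75.1°

Hour angle H = 15° × (12.75 − 12) = 11.25°.
cos θ_z = sin φ sin δ + cos φ cos δ cos H = (-0.0628)(-0.2351) + (0.9980)(0.9720)(0.9808) = 0.9662.
θ_z = arccos(0.9662) = 14.94°, so the elevation is 90° − 14.94° = 75.06°.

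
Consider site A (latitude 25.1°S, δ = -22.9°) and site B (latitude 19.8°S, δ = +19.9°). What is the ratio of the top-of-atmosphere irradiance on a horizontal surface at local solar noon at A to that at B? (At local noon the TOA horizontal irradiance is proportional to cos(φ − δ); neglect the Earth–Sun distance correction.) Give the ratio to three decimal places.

A: cos θ_z = cos(-25.1° − (-22.9°)) = 0.9993.
B: cos θ_z = cos(-19.8° − (19.9°)) = 0.7694.
Ratio A/B = 0.9993 / 0.7694 = 1.2988.

1.299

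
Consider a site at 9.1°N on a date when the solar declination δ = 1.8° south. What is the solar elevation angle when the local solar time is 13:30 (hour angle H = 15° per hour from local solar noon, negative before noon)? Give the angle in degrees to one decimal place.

65.1°

Hour angle H = 15° × (13.5 − 12) = 22.50°.
cos θ_z = sin(9.1°) sin(-1.8°) + cos(9.1°) cos(-1.8°) cos(22.50°) = -0.0050 + 0.9118 = 0.9068.
θ_z = arccos(0.9068) = 24.93°, so the elevation is 90° − 24.93° = 65.07°.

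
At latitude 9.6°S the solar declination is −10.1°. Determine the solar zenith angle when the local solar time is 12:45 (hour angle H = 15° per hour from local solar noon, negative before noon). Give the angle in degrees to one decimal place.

11.1°

Hour angle H = 15° × (12.75 − 12) = 11.25°.
cos θ_z = sin(-9.6°) sin(-10.1°) + cos(-9.6°) cos(-10.1°) cos(11.25°) = 0.0292 + 0.9521 = 0.9813.
θ_z = arccos(0.9813) = 11.10°.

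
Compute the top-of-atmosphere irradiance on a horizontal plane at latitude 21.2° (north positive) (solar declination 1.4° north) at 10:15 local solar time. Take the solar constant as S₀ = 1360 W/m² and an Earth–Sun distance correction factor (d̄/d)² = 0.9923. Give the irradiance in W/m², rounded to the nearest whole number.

1140 W/m²

Hour angle H = 15° × (10.25 − 12) = -26.25°.
cos θ_z = sin φ sin δ + cos φ cos δ cos H = (0.3616)(0.0244) + (0.9323)(0.9997)(0.8969) = 0.8448.
Top-of-atmosphere irradiance = S₀ (d̄/d)² cos θ_z = 1360 × 0.9923 × 0.8448 = 1140.08 W/m².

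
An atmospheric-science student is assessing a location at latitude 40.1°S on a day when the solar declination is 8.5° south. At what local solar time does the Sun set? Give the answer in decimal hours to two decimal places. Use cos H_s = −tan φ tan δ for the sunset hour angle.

18.48 h

cos H_s = −tan(-40.1°) · tan(-8.5°) = -0.1258, so H_s = arccos(-0.1258) = 97.23°.
Sunset is at 12 + H_s/15 = 12 + 6.482 = 18.482 h local solar time.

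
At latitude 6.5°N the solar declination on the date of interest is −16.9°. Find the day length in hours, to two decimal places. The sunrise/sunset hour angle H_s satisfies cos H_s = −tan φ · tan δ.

11.74 hours

−tan φ tan δ = −(0.1139)(-0.3038) = 0.0346; H_s = arccos(0.0346) = 88.02°.
Day length = 2 H_s / 15° h⁻¹ = 176.04° / 15 = 11.736 h.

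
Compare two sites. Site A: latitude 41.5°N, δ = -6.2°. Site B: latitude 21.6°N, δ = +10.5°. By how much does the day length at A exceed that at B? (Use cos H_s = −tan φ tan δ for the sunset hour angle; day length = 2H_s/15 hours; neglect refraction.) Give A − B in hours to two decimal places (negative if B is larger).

A: H_s = arccos(−tan 41.5° · tan -6.2°) = 84.48°, so 2H_s/15 = 11.2640 h.
B: H_s = arccos(−tan 21.6° · tan 10.5°) = 94.21°, so 2H_s/15 = 12.5613 h.
A − B = 11.2640 − 12.5613 = -1.2973 h.

-1.30 h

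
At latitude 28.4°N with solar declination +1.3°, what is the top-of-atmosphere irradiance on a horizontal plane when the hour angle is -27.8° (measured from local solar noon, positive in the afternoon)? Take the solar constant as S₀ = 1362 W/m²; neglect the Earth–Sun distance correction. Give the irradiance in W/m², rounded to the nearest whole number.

cos θ_z = sin φ sin δ + cos φ cos δ cos H = (0.4756)(0.0227) + (0.8796)(0.9997)(0.8846) = 0.7887.
Top-of-atmosphere irradiance = S₀ cos θ_z = 1362 × 0.7887 = 1074.21 W/m².

1074 W/m²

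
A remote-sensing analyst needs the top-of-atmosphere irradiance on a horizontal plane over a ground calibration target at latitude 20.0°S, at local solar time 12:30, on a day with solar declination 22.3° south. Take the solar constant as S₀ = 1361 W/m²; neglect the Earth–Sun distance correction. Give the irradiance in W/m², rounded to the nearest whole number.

Hour angle H = 15° × (12.5 − 12) = 7.50°.
With φ = -20.0°, δ = -22.3°, H = 7.50°: sin φ sin δ = 0.1298, cos φ cos δ cos H = 0.8620, so cos θ_z = 0.9918.
Top-of-atmosphere irradiance = S₀ cos θ_z = 1361 × 0.9918 = 1349.84 W/m².

1350 W/m²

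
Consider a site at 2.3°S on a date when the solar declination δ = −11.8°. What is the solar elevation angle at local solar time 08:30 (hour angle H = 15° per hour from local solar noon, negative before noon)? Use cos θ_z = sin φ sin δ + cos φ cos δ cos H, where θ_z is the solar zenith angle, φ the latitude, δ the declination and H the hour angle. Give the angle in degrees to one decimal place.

37.1°

Hour angle H = 15° × (8.5 − 12) = -52.50°.
With φ = -2.3°, δ = -11.8°, H = -52.50°: sin φ sin δ = 0.0082, cos φ cos δ cos H = 0.5954, so cos θ_z = 0.6036.
θ_z = arccos(0.6036) = 52.87°, so the elevation is 90° − 52.87° = 37.13°.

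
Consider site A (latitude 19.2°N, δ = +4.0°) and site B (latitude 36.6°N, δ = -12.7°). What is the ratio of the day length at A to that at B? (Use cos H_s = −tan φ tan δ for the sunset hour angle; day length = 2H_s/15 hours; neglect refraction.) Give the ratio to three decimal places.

A: H_s = arccos(−tan 19.2° · tan 4.0°) = 91.40°, so 2H_s/15 = 12.1867 h.
B: H_s = arccos(−tan 36.6° · tan -12.7°) = 80.37°, so 2H_s/15 = 10.7160 h.
Ratio A/B = 12.1867 / 10.7160 = 1.1372.

1.137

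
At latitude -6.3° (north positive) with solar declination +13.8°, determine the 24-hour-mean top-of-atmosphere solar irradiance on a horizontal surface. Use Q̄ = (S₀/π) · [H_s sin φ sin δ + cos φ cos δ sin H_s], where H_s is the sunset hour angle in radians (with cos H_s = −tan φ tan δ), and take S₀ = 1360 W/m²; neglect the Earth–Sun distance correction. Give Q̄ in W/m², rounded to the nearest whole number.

400 W/m²

cos H_s = −tan(-6.3°) · tan(13.8°) = 0.0271, so H_s = arccos(0.0271) = 88.45°. In radians, H_s = 1.5437.
H_s sin φ sin δ = 1.5437 × -0.1097 × 0.2385 = -0.0404.
cos φ cos δ sin H_s = 0.9940 × 0.9711 × 0.9996 = 0.9649.
Q̄ = (1360/π) × (-0.0404 + 0.9649) = 432.90 × 0.9245 = 400.22 W/m².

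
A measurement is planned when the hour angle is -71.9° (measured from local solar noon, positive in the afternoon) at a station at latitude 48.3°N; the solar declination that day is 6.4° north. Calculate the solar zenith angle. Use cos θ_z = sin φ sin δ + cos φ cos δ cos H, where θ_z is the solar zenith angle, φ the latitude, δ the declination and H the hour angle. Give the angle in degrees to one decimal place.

cos θ_z = sin φ sin δ + cos φ cos δ cos H = (0.7466)(0.1115) + (0.6652)(0.9938)(0.3107) = 0.2886.
θ_z = arccos(0.2886) = 73.23°.

73.2°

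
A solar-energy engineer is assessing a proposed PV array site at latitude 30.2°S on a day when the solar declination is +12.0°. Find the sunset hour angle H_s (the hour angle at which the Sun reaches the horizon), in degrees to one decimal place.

82.9°

cos H_s = −tan(-30.2°) · tan(12.0°) = 0.1237, so H_s = arccos(0.1237) = 82.89°.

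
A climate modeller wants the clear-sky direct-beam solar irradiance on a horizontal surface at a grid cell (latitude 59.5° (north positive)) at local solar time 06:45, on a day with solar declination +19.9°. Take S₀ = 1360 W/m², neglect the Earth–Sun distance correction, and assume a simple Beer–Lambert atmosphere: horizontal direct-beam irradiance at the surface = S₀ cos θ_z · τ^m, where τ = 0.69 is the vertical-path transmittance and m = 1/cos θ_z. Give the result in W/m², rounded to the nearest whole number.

201 W/m²

Hour angle H = 15° × (6.75 − 12) = -78.75°.
With φ = 59.5°, δ = 19.9°, H = -78.75°: sin φ sin δ = 0.2933, cos φ cos δ cos H = 0.0931, so cos θ_z = 0.3864.
Air mass m = 1/cos θ_z = 1/0.3864 = 2.588; τ^m = 0.69^2.588 = 0.3828.
Surface direct beam = 1360 × 0.3864 × 0.3828 = 201.16 W/m².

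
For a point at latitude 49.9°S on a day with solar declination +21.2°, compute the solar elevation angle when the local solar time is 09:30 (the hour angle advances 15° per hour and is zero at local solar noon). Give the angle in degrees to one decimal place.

11.5°

Hour angle H = 15° × (9.5 − 12) = -37.50°.
cos θ_z = sin φ sin δ + cos φ cos δ cos H = (-0.7649)(0.3616) + (0.6441)(0.9323)(0.7934) = 0.1998.
θ_z = arccos(0.1998) = 78.47°, so the elevation is 90° − 78.47° = 11.53°.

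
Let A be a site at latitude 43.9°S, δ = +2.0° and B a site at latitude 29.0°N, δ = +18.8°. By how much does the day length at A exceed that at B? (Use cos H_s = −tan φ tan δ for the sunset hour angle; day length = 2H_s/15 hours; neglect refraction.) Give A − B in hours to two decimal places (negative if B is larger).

-1.71 h

A: H_s = arccos(−tan -43.9° · tan 2.0°) = 88.07°, so 2H_s/15 = 11.7427 h.
B: H_s = arccos(−tan 29.0° · tan 18.8°) = 100.88°, so 2H_s/15 = 13.4507 h.
A − B = 11.7427 − 13.4507 = -1.7080 h.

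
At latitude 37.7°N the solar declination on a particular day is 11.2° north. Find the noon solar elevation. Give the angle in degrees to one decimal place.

63.5°

At local solar noon the hour angle is zero, so the elevation is 90° − |φ − δ| = 90° − |37.7° − (11.2°)| = 90° − 26.5° = 63.5°.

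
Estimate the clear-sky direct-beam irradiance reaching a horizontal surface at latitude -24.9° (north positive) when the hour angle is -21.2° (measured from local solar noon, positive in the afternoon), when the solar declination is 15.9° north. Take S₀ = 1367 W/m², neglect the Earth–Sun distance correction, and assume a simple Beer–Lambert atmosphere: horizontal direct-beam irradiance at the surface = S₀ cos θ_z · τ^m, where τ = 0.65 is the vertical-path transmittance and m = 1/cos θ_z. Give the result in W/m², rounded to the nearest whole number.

515 W/m²

With φ = -24.9°, δ = 15.9°, H = -21.20°: sin φ sin δ = -0.1153, cos φ cos δ cos H = 0.8133, so cos θ_z = 0.6980.
Air mass m = 1/cos θ_z = 1/0.6980 = 1.433; τ^m = 0.65^1.433 = 0.5394.
Surface direct beam = 1367 × 0.6980 × 0.5394 = 514.68 W/m².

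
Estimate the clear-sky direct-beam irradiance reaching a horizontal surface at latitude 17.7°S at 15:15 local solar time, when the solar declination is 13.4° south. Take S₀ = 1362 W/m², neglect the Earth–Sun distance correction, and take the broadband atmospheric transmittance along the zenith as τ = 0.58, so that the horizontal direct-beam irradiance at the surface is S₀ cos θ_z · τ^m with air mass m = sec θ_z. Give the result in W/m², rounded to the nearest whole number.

Hour angle H = 15° × (15.25 − 12) = 48.75°.
cos θ_z = sin φ sin δ + cos φ cos δ cos H = (-0.3040)(-0.2317) + (0.9527)(0.9728)(0.6593) = 0.6815.
Air mass m = 1/cos θ_z = 1/0.6815 = 1.467; τ^m = 0.58^1.467 = 0.4497.
Surface direct beam = 1362 × 0.6815 × 0.4497 = 417.41 W/m².

417 W/m²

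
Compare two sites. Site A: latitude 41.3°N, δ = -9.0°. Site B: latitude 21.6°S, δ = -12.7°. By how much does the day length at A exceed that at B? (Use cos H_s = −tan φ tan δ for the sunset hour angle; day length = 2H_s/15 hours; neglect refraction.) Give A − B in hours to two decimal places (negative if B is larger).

A: H_s = arccos(−tan 41.3° · tan -9.0°) = 82.00°, so 2H_s/15 = 10.9333 h.
B: H_s = arccos(−tan -21.6° · tan -12.7°) = 95.12°, so 2H_s/15 = 12.6827 h.
A − B = 10.9333 − 12.6827 = -1.7494 h.

-1.75 h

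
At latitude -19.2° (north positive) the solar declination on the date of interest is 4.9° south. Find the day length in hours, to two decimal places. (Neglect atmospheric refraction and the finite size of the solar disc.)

12.23 hours

The sunset hour angle satisfies cos H_s = −tan φ tan δ = -0.0299, giving H_s = 91.71°.
Day length = 2 H_s / 15° h⁻¹ = 183.42° / 15 = 12.228 h.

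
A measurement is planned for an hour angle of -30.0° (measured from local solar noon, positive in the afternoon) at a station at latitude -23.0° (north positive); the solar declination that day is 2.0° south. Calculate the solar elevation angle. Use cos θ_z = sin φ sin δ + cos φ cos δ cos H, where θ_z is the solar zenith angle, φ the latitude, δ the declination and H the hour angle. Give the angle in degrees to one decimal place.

54.1°

cos θ_z = sin(-23.0°) sin(-2.0°) + cos(-23.0°) cos(-2.0°) cos(-30.00°) = 0.0136 + 0.7967 = 0.8103.
θ_z = arccos(0.8103) = 35.87°, so the elevation is 90° − 35.87° = 54.13°.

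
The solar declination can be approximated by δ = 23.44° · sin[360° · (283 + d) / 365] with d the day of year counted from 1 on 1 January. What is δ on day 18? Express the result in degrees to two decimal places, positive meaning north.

360 × (283 + 18) / 365 = 296.877°; sin(296.877°) = -0.8920.
δ = 23.44 × -0.8920 = -20.908° ≈ -20.91°.

-20.91°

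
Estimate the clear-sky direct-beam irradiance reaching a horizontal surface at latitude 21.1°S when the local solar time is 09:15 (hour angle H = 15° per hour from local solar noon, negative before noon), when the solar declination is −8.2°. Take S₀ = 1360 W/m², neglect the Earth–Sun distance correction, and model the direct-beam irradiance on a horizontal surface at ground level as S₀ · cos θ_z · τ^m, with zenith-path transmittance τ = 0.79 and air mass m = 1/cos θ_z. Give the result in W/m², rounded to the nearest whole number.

Hour angle H = 15° × (9.25 − 12) = -41.25°.
With φ = -21.1°, δ = -8.2°, H = -41.25°: sin φ sin δ = 0.0513, cos φ cos δ cos H = 0.6943, so cos θ_z = 0.7456.
Air mass m = 1/cos θ_z = 1/0.7456 = 1.341; τ^m = 0.79^1.341 = 0.7290.
Surface direct beam = 1360 × 0.7456 × 0.7290 = 739.22 W/m².

739 W/m²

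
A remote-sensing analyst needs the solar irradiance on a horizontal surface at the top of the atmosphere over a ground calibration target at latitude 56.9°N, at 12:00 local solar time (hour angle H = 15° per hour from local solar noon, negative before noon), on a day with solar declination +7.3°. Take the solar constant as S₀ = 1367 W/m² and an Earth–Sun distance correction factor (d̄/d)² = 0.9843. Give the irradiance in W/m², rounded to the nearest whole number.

Hour angle H = 15° × (12 − 12) = 0.00°.
cos θ_z = sin φ sin δ + cos φ cos δ cos H = (0.8377)(0.1271) + (0.5461)(0.9919)(1.0000) = 0.6481.
Top-of-atmosphere irradiance = S₀ (d̄/d)² cos θ_z = 1367 × 0.9843 × 0.6481 = 872.04 W/m².

872 W/m²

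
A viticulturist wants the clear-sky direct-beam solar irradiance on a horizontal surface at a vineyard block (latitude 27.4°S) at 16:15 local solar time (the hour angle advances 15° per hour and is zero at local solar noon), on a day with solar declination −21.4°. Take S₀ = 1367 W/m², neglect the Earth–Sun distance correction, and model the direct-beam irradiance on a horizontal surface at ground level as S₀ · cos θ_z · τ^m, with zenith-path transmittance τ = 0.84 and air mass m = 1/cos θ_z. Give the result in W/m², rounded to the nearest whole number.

526 W/m²

Hour angle H = 15° × (16.25 − 12) = 63.75°.
cos θ_z = sin φ sin δ + cos φ cos δ cos H = (-0.4602)(-0.3649) + (0.8878)(0.9311)(0.4423) = 0.5335.
Air mass m = 1/cos θ_z = 1/0.5335 = 1.874; τ^m = 0.84^1.874 = 0.7213.
Surface direct beam = 1367 × 0.5335 × 0.7213 = 526.04 W/m².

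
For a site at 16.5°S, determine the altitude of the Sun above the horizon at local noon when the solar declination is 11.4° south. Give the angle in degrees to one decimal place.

At local solar noon the hour angle is zero, so the elevation is 90° − |φ − δ| = 90° − |-16.5° − (-11.4°)| = 90° − 5.1° = 84.9°.

84.9°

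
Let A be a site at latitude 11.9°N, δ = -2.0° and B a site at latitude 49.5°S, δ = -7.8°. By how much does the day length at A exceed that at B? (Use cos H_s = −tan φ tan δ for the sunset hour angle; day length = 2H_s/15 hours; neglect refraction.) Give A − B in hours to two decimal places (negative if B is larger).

-1.29 h

A: H_s = arccos(−tan 11.9° · tan -2.0°) = 89.58°, so 2H_s/15 = 11.9440 h.
B: H_s = arccos(−tan -49.5° · tan -7.8°) = 99.23°, so 2H_s/15 = 13.2307 h.
A − B = 11.9440 − 13.2307 = -1.2867 h.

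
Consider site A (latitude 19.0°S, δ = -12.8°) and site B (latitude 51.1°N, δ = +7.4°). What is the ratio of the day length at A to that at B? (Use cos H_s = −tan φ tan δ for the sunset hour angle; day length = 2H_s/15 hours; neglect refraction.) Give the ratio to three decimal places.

A: H_s = arccos(−tan -19.0° · tan -12.8°) = 94.49°, so 2H_s/15 = 12.5987 h.
B: H_s = arccos(−tan 51.1° · tan 7.4°) = 99.26°, so 2H_s/15 = 13.2347 h.
Ratio A/B = 12.5987 / 13.2347 = 0.9519.

0.952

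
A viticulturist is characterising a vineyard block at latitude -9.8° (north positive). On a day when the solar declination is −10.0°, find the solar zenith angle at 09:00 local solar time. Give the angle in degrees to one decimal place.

Hour angle H = 15° × (9 − 12) = -45.00°.
cos θ_z = sin(-9.8°) sin(-10.0°) + cos(-9.8°) cos(-10.0°) cos(-45.00°) = 0.0296 + 0.6862 = 0.7158.
θ_z = arccos(0.7158) = 44.29°.

44.3°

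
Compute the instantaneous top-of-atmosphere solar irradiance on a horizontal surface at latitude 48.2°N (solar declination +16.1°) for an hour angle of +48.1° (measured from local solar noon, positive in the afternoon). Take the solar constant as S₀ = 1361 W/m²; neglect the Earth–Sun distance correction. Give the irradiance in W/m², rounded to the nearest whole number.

863 W/m²

cos θ_z = sin(48.2°) sin(16.1°) + cos(48.2°) cos(16.1°) cos(48.10°) = 0.2067 + 0.4277 = 0.6344.
Top-of-atmosphere irradiance = S₀ cos θ_z = 1361 × 0.6344 = 863.42 W/m².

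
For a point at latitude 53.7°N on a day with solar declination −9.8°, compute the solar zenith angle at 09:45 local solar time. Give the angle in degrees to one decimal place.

69.6°

Hour angle H = 15° × (9.75 − 12) = -33.75°.
cos θ_z = sin φ sin δ + cos φ cos δ cos H = (0.8059)(-0.1702) + (0.5920)(0.9854)(0.8315) = 0.3479.
θ_z = arccos(0.3479) = 69.64°.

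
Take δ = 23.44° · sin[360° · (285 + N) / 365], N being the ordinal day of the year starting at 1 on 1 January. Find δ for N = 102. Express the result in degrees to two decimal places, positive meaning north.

+8.67°

360 × (285 + 102) / 365 = 381.699°; sin(381.699°) = 0.3697.
δ = 23.44 × 0.3697 = 8.666° ≈ +8.67°.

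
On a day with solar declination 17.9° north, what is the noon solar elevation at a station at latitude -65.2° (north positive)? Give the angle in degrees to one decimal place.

At local solar noon the hour angle is zero, so the elevation is 90° − |φ − δ| = 90° − |-65.2° − (17.9°)| = 90° − 83.1° = 6.9°.

6.9°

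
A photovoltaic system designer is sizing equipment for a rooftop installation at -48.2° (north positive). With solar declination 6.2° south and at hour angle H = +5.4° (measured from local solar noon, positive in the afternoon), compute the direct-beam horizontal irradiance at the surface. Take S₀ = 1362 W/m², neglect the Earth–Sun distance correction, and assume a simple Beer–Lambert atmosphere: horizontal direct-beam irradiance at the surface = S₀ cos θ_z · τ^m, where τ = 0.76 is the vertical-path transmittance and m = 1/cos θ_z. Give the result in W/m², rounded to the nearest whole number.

cos θ_z = sin(-48.2°) sin(-6.2°) + cos(-48.2°) cos(-6.2°) cos(5.40°) = 0.0805 + 0.6597 = 0.7402.
Air mass m = 1/cos θ_z = 1/0.7402 = 1.351; τ^m = 0.76^1.351 = 0.6902.
Surface direct beam = 1362 × 0.7402 × 0.6902 = 695.83 W/m².

696 W/m²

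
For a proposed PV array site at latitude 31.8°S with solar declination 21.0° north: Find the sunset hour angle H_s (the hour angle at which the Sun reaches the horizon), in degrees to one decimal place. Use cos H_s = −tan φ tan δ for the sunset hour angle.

−tan φ tan δ = −(-0.6200)(0.3839) = 0.2380; H_s = arccos(0.2380) = 76.23°.

76.2°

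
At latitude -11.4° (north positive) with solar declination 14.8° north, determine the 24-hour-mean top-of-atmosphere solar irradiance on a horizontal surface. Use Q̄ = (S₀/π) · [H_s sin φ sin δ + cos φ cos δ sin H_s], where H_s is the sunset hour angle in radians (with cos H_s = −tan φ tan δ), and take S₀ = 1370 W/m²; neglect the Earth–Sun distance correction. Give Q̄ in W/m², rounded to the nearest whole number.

379 W/m²

cos H_s = −tan(-11.4°) · tan(14.8°) = 0.0533, so H_s = arccos(0.0533) = 86.94°. In radians, H_s = 1.5174.
H_s sin φ sin δ = 1.5174 × -0.1977 × 0.2554 = -0.0766.
cos φ cos δ sin H_s = 0.9803 × 0.9668 × 0.9986 = 0.9464.
Q̄ = (1370/π) × (-0.0766 + 0.9464) = 436.08 × 0.8698 = 379.30 W/m².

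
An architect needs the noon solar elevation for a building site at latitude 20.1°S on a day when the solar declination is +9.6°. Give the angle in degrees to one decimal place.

60.3°

At local solar noon the hour angle is zero, so the elevation is 90° − |φ − δ| = 90° − |-20.1° − (9.6°)| = 90° − 29.7° = 60.3°.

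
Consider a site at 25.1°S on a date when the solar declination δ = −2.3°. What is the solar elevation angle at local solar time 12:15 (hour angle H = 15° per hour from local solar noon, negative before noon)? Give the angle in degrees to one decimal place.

66.9°

Hour angle H = 15° × (12.25 − 12) = 3.75°.
With φ = -25.1°, δ = -2.3°, H = 3.75°: sin φ sin δ = 0.0170, cos φ cos δ cos H = 0.9029, so cos θ_z = 0.9199.
θ_z = arccos(0.9199) = 23.09°, so the elevation is 90° − 23.09° = 66.91°.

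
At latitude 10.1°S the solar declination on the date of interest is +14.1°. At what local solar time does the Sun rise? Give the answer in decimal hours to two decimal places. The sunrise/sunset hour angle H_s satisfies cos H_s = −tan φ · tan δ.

6.17 h

The sunset hour angle satisfies cos H_s = −tan φ tan δ = 0.0447, giving H_s = 87.44°.
Sunrise is at 12 − H_s/15 = 12 − 5.829 = 6.171 h local solar time.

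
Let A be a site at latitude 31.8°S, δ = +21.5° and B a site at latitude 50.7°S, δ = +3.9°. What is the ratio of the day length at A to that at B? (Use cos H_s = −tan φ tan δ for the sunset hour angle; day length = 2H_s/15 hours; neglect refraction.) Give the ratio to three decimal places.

A: H_s = arccos(−tan -31.8° · tan 21.5°) = 75.86°, so 2H_s/15 = 10.1147 h.
B: H_s = arccos(−tan -50.7° · tan 3.9°) = 85.22°, so 2H_s/15 = 11.3627 h.
Ratio A/B = 10.1147 / 11.3627 = 0.8902.

0.890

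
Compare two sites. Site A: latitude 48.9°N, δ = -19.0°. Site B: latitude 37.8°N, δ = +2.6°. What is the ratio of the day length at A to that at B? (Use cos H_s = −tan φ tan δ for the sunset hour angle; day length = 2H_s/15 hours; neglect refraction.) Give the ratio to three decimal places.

0.725

A: H_s = arccos(−tan 48.9° · tan -19.0°) = 66.75°, so 2H_s/15 = 8.9000 h.
B: H_s = arccos(−tan 37.8° · tan 2.6°) = 92.02°, so 2H_s/15 = 12.2693 h.
Ratio A/B = 8.9000 / 12.2693 = 0.7254.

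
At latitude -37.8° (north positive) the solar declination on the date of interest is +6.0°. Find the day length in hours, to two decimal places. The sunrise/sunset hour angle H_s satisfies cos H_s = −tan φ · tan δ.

11.38 hours

The sunset hour angle satisfies cos H_s = −tan φ tan δ = 0.0815, giving H_s = 85.33°.
Day length = 2 H_s / 15° h⁻¹ = 170.66° / 15 = 11.377 h.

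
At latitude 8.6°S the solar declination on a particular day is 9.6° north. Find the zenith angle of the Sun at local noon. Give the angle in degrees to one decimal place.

18.2°

At local solar noon the hour angle is zero, so the zenith angle is |φ − δ| = |-8.6° − (9.6°)| = 18.2°.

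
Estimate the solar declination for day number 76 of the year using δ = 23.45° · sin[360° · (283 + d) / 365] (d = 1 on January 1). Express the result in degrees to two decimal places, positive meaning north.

-2.42°

360 × (283 + 76) / 365 = 354.082°; sin(354.082°) = -0.1031.
δ = 23.45 × -0.1031 = -2.418° ≈ -2.42°.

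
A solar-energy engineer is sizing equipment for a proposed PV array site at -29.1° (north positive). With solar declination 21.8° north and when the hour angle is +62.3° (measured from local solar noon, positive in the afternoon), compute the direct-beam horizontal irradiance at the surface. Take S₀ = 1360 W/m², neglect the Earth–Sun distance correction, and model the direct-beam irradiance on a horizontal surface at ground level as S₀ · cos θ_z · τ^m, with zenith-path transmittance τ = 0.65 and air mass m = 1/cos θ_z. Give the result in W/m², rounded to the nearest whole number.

cos θ_z = sin φ sin δ + cos φ cos δ cos H = (-0.4863)(0.3714) + (0.8738)(0.9285)(0.4648) = 0.1965.
Air mass m = 1/cos θ_z = 1/0.1965 = 5.089; τ^m = 0.65^5.089 = 0.1117.
Surface direct beam = 1360 × 0.1965 × 0.1117 = 29.85 W/m².

30 W/m²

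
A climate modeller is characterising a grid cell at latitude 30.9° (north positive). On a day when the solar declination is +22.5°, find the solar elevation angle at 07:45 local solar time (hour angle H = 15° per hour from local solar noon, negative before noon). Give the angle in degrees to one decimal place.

Hour angle H = 15° × (7.75 − 12) = -63.75°.
cos θ_z = sin φ sin δ + cos φ cos δ cos H = (0.5135)(0.3827) + (0.8581)(0.9239)(0.4423) = 0.5472.
θ_z = arccos(0.5472) = 56.82°, so the elevation is 90° − 56.82° = 33.18°.

33.2°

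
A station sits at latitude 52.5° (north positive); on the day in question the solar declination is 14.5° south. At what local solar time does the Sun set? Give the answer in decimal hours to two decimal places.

16.69 h

cos H_s = −tan(52.5°) · tan(-14.5°) = 0.3370, so H_s = arccos(0.3370) = 70.31°.
Sunset is at 12 + H_s/15 = 12 + 4.687 = 16.687 h local solar time.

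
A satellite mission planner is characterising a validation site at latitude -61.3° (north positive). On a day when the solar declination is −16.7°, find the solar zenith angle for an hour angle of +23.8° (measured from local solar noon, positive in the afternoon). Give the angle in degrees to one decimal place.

47.7°

cos θ_z = sin(-61.3°) sin(-16.7°) + cos(-61.3°) cos(-16.7°) cos(23.80°) = 0.2521 + 0.4209 = 0.6730.
θ_z = arccos(0.6730) = 47.70°.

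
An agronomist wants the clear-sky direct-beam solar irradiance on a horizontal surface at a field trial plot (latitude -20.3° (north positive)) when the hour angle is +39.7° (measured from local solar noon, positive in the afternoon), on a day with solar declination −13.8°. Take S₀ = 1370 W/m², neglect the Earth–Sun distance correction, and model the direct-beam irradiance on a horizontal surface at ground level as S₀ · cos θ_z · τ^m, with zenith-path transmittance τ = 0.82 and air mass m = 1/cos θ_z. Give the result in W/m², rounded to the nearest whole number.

With φ = -20.3°, δ = -13.8°, H = 39.70°: sin φ sin δ = 0.0828, cos φ cos δ cos H = 0.7008, so cos θ_z = 0.7836.
Air mass m = 1/cos θ_z = 1/0.7836 = 1.276; τ^m = 0.82^1.276 = 0.7763.
Surface direct beam = 1370 × 0.7836 × 0.7763 = 833.38 W/m².

833 W/m²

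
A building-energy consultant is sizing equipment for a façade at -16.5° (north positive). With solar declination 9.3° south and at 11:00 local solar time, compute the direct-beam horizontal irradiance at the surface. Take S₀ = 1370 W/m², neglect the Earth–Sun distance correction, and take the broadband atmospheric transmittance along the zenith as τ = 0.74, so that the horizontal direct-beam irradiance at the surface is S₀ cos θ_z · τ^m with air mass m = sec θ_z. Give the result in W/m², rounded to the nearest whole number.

961 W/m²

Hour angle H = 15° × (11 − 12) = -15.00°.
cos θ_z = sin(-16.5°) sin(-9.3°) + cos(-16.5°) cos(-9.3°) cos(-15.00°) = 0.0459 + 0.9140 = 0.9599.
Air mass m = 1/cos θ_z = 1/0.9599 = 1.042; τ^m = 0.74^1.042 = 0.7307.
Surface direct beam = 1370 × 0.9599 × 0.7307 = 960.92 W/m².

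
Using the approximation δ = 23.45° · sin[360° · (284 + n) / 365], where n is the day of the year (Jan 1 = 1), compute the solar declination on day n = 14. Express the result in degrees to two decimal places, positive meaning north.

-21.44°

360 × (284 + 14) / 365 = 293.918°; sin(293.918°) = -0.9141.
δ = 23.45 × -0.9141 = -21.436° ≈ -21.44°.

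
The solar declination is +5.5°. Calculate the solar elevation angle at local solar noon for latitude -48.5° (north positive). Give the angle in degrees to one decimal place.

36.0°

At local solar noon the hour angle is zero, so the elevation is 90° − |φ − δ| = 90° − |-48.5° − (5.5°)| = 90° − 54.0° = 36.0°.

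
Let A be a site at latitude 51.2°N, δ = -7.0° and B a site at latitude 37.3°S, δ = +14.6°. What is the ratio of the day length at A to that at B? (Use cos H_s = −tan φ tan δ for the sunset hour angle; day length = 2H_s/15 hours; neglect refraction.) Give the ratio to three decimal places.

A: H_s = arccos(−tan 51.2° · tan -7.0°) = 81.22°, so 2H_s/15 = 10.8293 h.
B: H_s = arccos(−tan -37.3° · tan 14.6°) = 78.55°, so 2H_s/15 = 10.4733 h.
Ratio A/B = 10.8293 / 10.4733 = 1.0340.

1.034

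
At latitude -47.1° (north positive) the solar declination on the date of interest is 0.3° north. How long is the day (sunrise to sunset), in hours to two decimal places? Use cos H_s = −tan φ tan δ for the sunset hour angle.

11.96 hours

−tan φ tan δ = −(-1.0761)(0.0052) = 0.0056; H_s = arccos(0.0056) = 89.68°.
Day length = 2 H_s / 15° h⁻¹ = 179.36° / 15 = 11.957 h.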